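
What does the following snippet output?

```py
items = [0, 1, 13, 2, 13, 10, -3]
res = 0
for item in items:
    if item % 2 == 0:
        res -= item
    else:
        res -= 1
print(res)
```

-16

item=0: even, res = 0-0 = 0
item=1: not even, res = 0-1 = -1
item=13: not even, res = (-1)-1 = -2
item=2: even, res = (-2)-2 = -4
item=13: not even, res = (-4)-1 = -5
item=10: even, res = (-5)-10 = -15
item=-3: not even, res = (-15)-1 = -16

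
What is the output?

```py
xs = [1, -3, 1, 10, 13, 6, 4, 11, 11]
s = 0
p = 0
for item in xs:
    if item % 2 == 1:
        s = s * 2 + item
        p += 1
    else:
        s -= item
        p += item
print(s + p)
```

-17

item=1: odd, s = 0*2+1 = 1; p=1
item=-3: odd, s = 1*2+(-3) = -1; p=2
item=1: odd, s = (-1)*2+1 = -1; p=3
item=10: not odd, s = (-1)-10 = -11; p=13
item=13: odd, s = (-11)*2+13 = -9; p=14
item=6: not odd, s = (-9)-6 = -15; p=20
item=4: not odd, s = (-15)-4 = -19; p=24
item=11: odd, s = (-19)*2+11 = -27; p=25
item=11: odd, s = (-27)*2+11 = -43; p=26
s+p = (-43)+26 = -17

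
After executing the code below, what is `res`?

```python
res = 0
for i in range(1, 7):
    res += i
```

21

i=1: res = 0+1 = 1
i=2: res = 1+2 = 3
i=3: res = 3+3 = 6
i=4: res = 6+4 = 10
i=5: res = 10+5 = 15
i=6: res = 15+6 = 21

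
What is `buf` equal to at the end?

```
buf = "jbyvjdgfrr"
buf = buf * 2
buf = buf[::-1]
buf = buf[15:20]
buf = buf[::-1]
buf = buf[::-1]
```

repeat ×2 → 'jbyvjdgfrrjbyvjdgfrr'
reverse → 'rrfgdjvybjrrfgdjvybj'
slice [15:20] → 'jvybj'
reverse → 'jbyvj'
reverse → 'jvybj'

'jvybj'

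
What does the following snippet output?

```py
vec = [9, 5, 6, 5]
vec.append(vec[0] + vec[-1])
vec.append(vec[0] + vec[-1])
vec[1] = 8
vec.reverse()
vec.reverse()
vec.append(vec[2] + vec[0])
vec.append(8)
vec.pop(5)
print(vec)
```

[9, 8, 6, 5, 14, 15, 8]

append vec[0]+vec[-1] = 9+5 = 14 → [9, 5, 6, 5, 14]
append vec[0]+vec[-1] = 9+14 = 23 → [9, 5, 6, 5, 14, 23]
vec[1] = 8 → [9, 8, 6, 5, 14, 23]
reverse → [23, 14, 5, 6, 8, 9]
reverse → [9, 8, 6, 5, 14, 23]
append vec[2]+vec[0] = 6+9 = 15 → [9, 8, 6, 5, 14, 23, 15]
append 8 → [9, 8, 6, 5, 14, 23, 15, 8]
pop(5) removes 23 → [9, 8, 6, 5, 14, 15, 8]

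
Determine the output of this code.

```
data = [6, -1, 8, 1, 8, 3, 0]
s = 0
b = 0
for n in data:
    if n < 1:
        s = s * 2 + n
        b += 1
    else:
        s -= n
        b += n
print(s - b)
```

-94

n=6: not <1, s = 0-6 = -6; b=6
n=-1: <1, s = (-6)*2+(-1) = -13; b=7
n=8: not <1, s = (-13)-8 = -21; b=15
n=1: not <1, s = (-21)-1 = -22; b=16
n=8: not <1, s = (-22)-8 = -30; b=24
n=3: not <1, s = (-30)-3 = -33; b=27
n=0: <1, s = (-33)*2+0 = -66; b=28
s-b = (-66)-28 = -94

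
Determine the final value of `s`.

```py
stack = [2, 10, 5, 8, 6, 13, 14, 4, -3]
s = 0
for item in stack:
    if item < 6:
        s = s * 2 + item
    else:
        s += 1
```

65

item=2: <6, s = 0*2+2 = 2
item=10: not <6, s = 2+1 = 3
item=5: <6, s = 3*2+5 = 11
item=8: not <6, s = 11+1 = 12
item=6: not <6, s = 12+1 = 13
item=13: not <6, s = 13+1 = 14
item=14: not <6, s = 14+1 = 15
item=4: <6, s = 15*2+4 = 34
item=-3: <6, s = 34*2+(-3) = 65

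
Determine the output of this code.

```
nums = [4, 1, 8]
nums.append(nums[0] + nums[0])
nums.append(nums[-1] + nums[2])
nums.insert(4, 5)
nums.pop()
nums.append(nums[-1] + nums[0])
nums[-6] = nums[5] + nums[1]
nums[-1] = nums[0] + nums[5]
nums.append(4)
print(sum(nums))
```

append nums[0]+nums[0] = 4+4 = 8 → [4, 1, 8, 8]
append nums[-1]+nums[2] = 8+8 = 16 → [4, 1, 8, 8, 16]
insert 5 at 4 → [4, 1, 8, 8, 5, 16]
pop() removes 16 → [4, 1, 8, 8, 5]
append nums[-1]+nums[0] = 5+4 = 9 → [4, 1, 8, 8, 5, 9]
nums[-6] = nums[5]+nums[1] = 9+1 = 10 → [10, 1, 8, 8, 5, 9]
nums[-1] = nums[0]+nums[5] = 10+9 = 19 → [10, 1, 8, 8, 5, 19]
append 4 → [10, 1, 8, 8, 5, 19, 4]
sum = 55

55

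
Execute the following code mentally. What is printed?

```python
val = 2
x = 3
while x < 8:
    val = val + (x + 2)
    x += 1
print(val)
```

x=3: val = 2+5 = 7
x=4: val = 7+6 = 13
x=5: val = 13+7 = 20
x=6: val = 20+8 = 28
x=7: val = 28+9 = 37

37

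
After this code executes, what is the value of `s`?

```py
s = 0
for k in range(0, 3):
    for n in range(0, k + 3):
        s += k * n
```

k=0,n=0: s = 0+0 = 0
k=0,n=1: s = 0+0 = 0
k=0,n=2: s = 0+0 = 0
k=1,n=0: s = 0+0 = 0
k=1,n=1: s = 0+1 = 1
k=1,n=2: s = 1+2 = 3
k=1,n=3: s = 3+3 = 6
k=2,n=0: s = 6+0 = 6
k=2,n=1: s = 6+2 = 8
k=2,n=2: s = 8+4 = 12
k=2,n=3: s = 12+6 = 18
k=2,n=4: s = 18+8 = 26

26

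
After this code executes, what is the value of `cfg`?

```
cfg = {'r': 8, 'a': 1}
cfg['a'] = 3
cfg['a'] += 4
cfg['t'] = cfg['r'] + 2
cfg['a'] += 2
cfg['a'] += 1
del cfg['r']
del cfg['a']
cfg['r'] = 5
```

{'t': 10, 'r': 5}

cfg['a'] = 3 → {'r': 8, 'a': 3}
cfg['a'] = 3+4 = 7 → {'r': 8, 'a': 7}
cfg['t'] = cfg['r']+2 = 10 → {'r': 8, 'a': 7, 't': 10}
cfg['a'] = 7+2 = 9 → {'r': 8, 'a': 9, 't': 10}
cfg['a'] = 9+1 = 10 → {'r': 8, 'a': 10, 't': 10}
del 'r' → {'a': 10, 't': 10}
del 'a' → {'t': 10}
cfg['r'] = 5 → {'t': 10, 'r': 5}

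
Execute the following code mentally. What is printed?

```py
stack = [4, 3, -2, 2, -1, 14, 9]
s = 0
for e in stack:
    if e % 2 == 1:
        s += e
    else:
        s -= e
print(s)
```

e=4: not odd, s = 0-4 = -4
e=3: odd, s = (-4)+3 = -1
e=-2: not odd, s = (-1)-(-2) = 1
e=2: not odd, s = 1-2 = -1
e=-1: odd, s = (-1)+(-1) = -2
e=14: not odd, s = (-2)-14 = -16
e=9: odd, s = (-16)+9 = -7

-7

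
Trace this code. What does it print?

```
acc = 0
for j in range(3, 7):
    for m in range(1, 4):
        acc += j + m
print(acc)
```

78

j=3,m=1: acc = 0+4 = 4
j=3,m=2: acc = 4+5 = 9
j=3,m=3: acc = 9+6 = 15
j=4,m=1: acc = 15+5 = 20
j=4,m=2: acc = 20+6 = 26
j=4,m=3: acc = 26+7 = 33
j=5,m=1: acc = 33+6 = 39
j=5,m=2: acc = 39+7 = 46
j=5,m=3: acc = 46+8 = 54
j=6,m=1: acc = 54+7 = 61
j=6,m=2: acc = 61+8 = 69
j=6,m=3: acc = 69+9 = 78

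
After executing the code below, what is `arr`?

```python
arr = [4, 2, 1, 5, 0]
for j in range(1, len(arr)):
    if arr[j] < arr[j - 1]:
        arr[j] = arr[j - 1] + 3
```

[4, 7, 10, 13, 16]

j=1: 2<4, arr[1] = 4+3 = 7 → [4, 7, 1, 5, 0]
j=2: 1<7, arr[2] = 7+3 = 10 → [4, 7, 10, 5, 0]
j=3: 5<10, arr[3] = 10+3 = 13 → [4, 7, 10, 13, 0]
j=4: 0<13, arr[4] = 13+3 = 16 → [4, 7, 10, 13, 16]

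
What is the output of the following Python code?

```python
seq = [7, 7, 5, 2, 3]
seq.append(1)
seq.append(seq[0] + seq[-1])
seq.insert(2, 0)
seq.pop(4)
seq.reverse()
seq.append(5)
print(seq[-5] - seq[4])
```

5

append 1 → [7, 7, 5, 2, 3, 1]
append seq[0]+seq[-1] = 7+1 = 8 → [7, 7, 5, 2, 3, 1, 8]
insert 0 at 2 → [7, 7, 0, 5, 2, 3, 1, 8]
pop(4) removes 2 → [7, 7, 0, 5, 3, 1, 8]
reverse → [8, 1, 3, 5, 0, 7, 7]
append 5 → [8, 1, 3, 5, 0, 7, 7, 5]
seq[-5]-seq[4] = 5-0 = 5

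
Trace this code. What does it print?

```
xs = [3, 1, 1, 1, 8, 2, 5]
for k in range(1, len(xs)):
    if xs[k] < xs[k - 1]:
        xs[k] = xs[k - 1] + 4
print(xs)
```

[3, 7, 11, 15, 19, 23, 27]

k=1: 1<3, xs[1] = 3+4 = 7 → [3, 7, 1, 1, 8, 2, 5]
k=2: 1<7, xs[2] = 7+4 = 11 → [3, 7, 11, 1, 8, 2, 5]
k=3: 1<11, xs[3] = 11+4 = 15 → [3, 7, 11, 15, 8, 2, 5]
k=4: 8<15, xs[4] = 15+4 = 19 → [3, 7, 11, 15, 19, 2, 5]
k=5: 2<19, xs[5] = 19+4 = 23 → [3, 7, 11, 15, 19, 23, 5]
k=6: 5<23, xs[6] = 23+4 = 27 → [3, 7, 11, 15, 19, 23, 27]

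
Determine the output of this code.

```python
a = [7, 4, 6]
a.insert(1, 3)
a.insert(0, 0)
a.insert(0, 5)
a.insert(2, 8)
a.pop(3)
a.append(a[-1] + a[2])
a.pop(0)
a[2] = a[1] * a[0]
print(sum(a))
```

insert 3 at 1 → [7, 3, 4, 6]
insert 0 at 0 → [0, 7, 3, 4, 6]
insert 5 at 0 → [5, 0, 7, 3, 4, 6]
insert 8 at 2 → [5, 0, 8, 7, 3, 4, 6]
pop(3) removes 7 → [5, 0, 8, 3, 4, 6]
append a[-1]+a[2] = 6+8 = 14 → [5, 0, 8, 3, 4, 6, 14]
pop(0) removes 5 → [0, 8, 3, 4, 6, 14]
a[2] = a[1]*a[0] = 8*0 = 0 → [0, 8, 0, 4, 6, 14]
sum = 32

32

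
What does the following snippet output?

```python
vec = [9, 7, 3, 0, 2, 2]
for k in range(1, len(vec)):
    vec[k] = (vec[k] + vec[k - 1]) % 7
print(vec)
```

[9, 2, 5, 5, 0, 2]

k=1: vec[1] = (7+9)%7 = 2 → [9, 2, 3, 0, 2, 2]
k=2: vec[2] = (3+2)%7 = 5 → [9, 2, 5, 0, 2, 2]
k=3: vec[3] = (0+5)%7 = 5 → [9, 2, 5, 5, 2, 2]
k=4: vec[4] = (2+5)%7 = 0 → [9, 2, 5, 5, 0, 2]
k=5: vec[5] = (2+0)%7 = 2 → [9, 2, 5, 5, 0, 2]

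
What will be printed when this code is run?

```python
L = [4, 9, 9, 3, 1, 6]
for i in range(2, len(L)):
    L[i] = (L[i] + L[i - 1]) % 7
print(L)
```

[4, 9, 4, 0, 1, 0]

i=2: L[2] = (9+9)%7 = 4 → [4, 9, 4, 3, 1, 6]
i=3: L[3] = (3+4)%7 = 0 → [4, 9, 4, 0, 1, 6]
i=4: L[4] = (1+0)%7 = 1 → [4, 9, 4, 0, 1, 6]
i=5: L[5] = (6+1)%7 = 0 → [4, 9, 4, 0, 1, 0]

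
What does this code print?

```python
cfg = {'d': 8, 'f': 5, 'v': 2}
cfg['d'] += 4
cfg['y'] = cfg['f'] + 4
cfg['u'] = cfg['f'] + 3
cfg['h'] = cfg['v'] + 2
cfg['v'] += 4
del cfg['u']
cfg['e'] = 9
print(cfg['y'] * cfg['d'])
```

108

cfg['d'] = 8+4 = 12 → {'d': 12, 'f': 5, 'v': 2}
cfg['y'] = cfg['f']+4 = 9 → {'d': 12, 'f': 5, 'v': 2, 'y': 9}
cfg['u'] = cfg['f']+3 = 8 → {'d': 12, 'f': 5, 'v': 2, 'y': 9, 'u': 8}
cfg['h'] = cfg['v']+2 = 4 → {'d': 12, 'f': 5, 'v': 2, 'y': 9, 'u': 8, 'h': 4}
cfg['v'] = 2+4 = 6 → {'d': 12, 'f': 5, 'v': 6, 'y': 9, 'u': 8, 'h': 4}
del 'u' → {'d': 12, 'f': 5, 'v': 6, 'y': 9, 'h': 4}
cfg['e'] = 9 → {'d': 12, 'f': 5, 'v': 6, 'y': 9, 'h': 4, 'e': 9}
cfg['y']*cfg['d'] = 9*12 = 108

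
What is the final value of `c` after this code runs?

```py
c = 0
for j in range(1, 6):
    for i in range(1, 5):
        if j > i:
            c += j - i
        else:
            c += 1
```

j=1,i=1: not 1>1, c = 0+1 = 1
j=1,i=2: not 1>2, c = 1+1 = 2
j=1,i=3: not 1>3, c = 2+1 = 3
j=1,i=4: not 1>4, c = 3+1 = 4
j=2,i=1: 2>1, c = 4+1 = 5
j=2,i=2: not 2>2, c = 5+1 = 6
j=2,i=3: not 2>3, c = 6+1 = 7
j=2,i=4: not 2>4, c = 7+1 = 8
j=3,i=1: 3>1, c = 8+2 = 10
j=3,i=2: 3>2, c = 10+1 = 11
j=3,i=3: not 3>3, c = 11+1 = 12
j=3,i=4: not 3>4, c = 12+1 = 13
j=4,i=1: 4>1, c = 13+3 = 16
j=4,i=2: 4>2, c = 16+2 = 18
j=4,i=3: 4>3, c = 18+1 = 19
j=4,i=4: not 4>4, c = 19+1 = 20
j=5,i=1: 5>1, c = 20+4 = 24
j=5,i=2: 5>2, c = 24+3 = 27
j=5,i=3: 5>3, c = 27+2 = 29
j=5,i=4: 5>4, c = 29+1 = 30

30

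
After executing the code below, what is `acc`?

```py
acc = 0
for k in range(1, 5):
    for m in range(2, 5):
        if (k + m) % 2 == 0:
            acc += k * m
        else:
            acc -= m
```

k=1,m=2: odd sum, acc = 0-2 = -2
k=1,m=3: even sum, acc = (-2)+3 = 1
k=1,m=4: odd sum, acc = 1-4 = -3
k=2,m=2: even sum, acc = (-3)+4 = 1
k=2,m=3: odd sum, acc = 1-3 = -2
k=2,m=4: even sum, acc = (-2)+8 = 6
k=3,m=2: odd sum, acc = 6-2 = 4
k=3,m=3: even sum, acc = 4+9 = 13
k=3,m=4: odd sum, acc = 13-4 = 9
k=4,m=2: even sum, acc = 9+8 = 17
k=4,m=3: odd sum, acc = 17-3 = 14
k=4,m=4: even sum, acc = 14+16 = 30

30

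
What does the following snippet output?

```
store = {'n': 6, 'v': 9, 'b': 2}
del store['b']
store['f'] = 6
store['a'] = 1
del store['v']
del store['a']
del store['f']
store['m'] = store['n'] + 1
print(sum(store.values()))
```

13

del 'b' → {'n': 6, 'v': 9}
store['f'] = 6 → {'n': 6, 'v': 9, 'f': 6}
store['a'] = 1 → {'n': 6, 'v': 9, 'f': 6, 'a': 1}
del 'v' → {'n': 6, 'f': 6, 'a': 1}
del 'a' → {'n': 6, 'f': 6}
del 'f' → {'n': 6}
store['m'] = store['n']+1 = 7 → {'n': 6, 'm': 7}
sum of values = 13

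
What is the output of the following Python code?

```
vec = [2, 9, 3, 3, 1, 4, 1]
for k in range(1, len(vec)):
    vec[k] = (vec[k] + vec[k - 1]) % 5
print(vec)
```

[2, 1, 4, 2, 3, 2, 3]

k=1: vec[1] = (9+2)%5 = 1 → [2, 1, 3, 3, 1, 4, 1]
k=2: vec[2] = (3+1)%5 = 4 → [2, 1, 4, 3, 1, 4, 1]
k=3: vec[3] = (3+4)%5 = 2 → [2, 1, 4, 2, 1, 4, 1]
k=4: vec[4] = (1+2)%5 = 3 → [2, 1, 4, 2, 3, 4, 1]
k=5: vec[5] = (4+3)%5 = 2 → [2, 1, 4, 2, 3, 2, 1]
k=6: vec[6] = (1+2)%5 = 3 → [2, 1, 4, 2, 3, 2, 3]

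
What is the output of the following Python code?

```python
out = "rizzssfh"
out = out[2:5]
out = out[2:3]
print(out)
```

s

slice [2:5] → 'zzs'
slice [2:3] → 's'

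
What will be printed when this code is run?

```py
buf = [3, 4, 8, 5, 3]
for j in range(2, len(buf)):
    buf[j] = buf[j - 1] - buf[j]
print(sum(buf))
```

-18

j=2: buf[2] = 4-8 = -4 → [3, 4, -4, 5, 3]
j=3: buf[3] = (-4)-5 = -9 → [3, 4, -4, -9, 3]
j=4: buf[4] = (-9)-3 = -12 → [3, 4, -4, -9, -12]
sum = -18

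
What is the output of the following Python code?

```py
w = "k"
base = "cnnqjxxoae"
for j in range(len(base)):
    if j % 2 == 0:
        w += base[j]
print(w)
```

j=0: add 'c' → 'kc'
j=1: skip
j=2: add 'n' → 'kcn'
j=3: skip
j=4: add 'j' → 'kcnj'
j=5: skip
j=6: add 'x' → 'kcnjx'
j=7: skip
j=8: add 'a' → 'kcnjxa'
j=9: skip

kcnjxa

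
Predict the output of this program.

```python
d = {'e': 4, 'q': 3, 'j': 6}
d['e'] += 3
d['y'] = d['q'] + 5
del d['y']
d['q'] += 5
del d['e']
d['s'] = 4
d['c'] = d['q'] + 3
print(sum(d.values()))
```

29

d['e'] = 4+3 = 7 → {'e': 7, 'q': 3, 'j': 6}
d['y'] = d['q']+5 = 8 → {'e': 7, 'q': 3, 'j': 6, 'y': 8}
del 'y' → {'e': 7, 'q': 3, 'j': 6}
d['q'] = 3+5 = 8 → {'e': 7, 'q': 8, 'j': 6}
del 'e' → {'q': 8, 'j': 6}
d['s'] = 4 → {'q': 8, 'j': 6, 's': 4}
d['c'] = d['q']+3 = 11 → {'q': 8, 'j': 6, 's': 4, 'c': 11}
sum of values = 29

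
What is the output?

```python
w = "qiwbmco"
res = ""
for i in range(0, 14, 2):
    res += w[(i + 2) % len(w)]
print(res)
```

i=0: add w[2]='w' → 'w'
i=2: add w[4]='m' → 'wm'
i=4: add w[6]='o' → 'wmo'
i=6: add w[1]='i' → 'wmoi'
i=8: add w[3]='b' → 'wmoib'
i=10: add w[5]='c' → 'wmoibc'
i=12: add w[0]='q' → 'wmoibcq'

wmoibcq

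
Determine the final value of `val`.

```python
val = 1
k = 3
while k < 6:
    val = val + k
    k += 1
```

13

k=3: val = 1+3 = 4
k=4: val = 4+4 = 8
k=5: val = 8+5 = 13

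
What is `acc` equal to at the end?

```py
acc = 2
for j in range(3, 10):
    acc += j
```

j=3: acc = 2+3 = 5
j=4: acc = 5+4 = 9
j=5: acc = 9+5 = 14
j=6: acc = 14+6 = 20
j=7: acc = 20+7 = 27
j=8: acc = 27+8 = 35
j=9: acc = 35+9 = 44

44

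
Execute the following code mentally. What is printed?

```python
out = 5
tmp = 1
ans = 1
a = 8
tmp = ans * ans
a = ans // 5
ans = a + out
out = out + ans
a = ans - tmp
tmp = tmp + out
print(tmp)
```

11

tmp = 1*1 = 1
a = 1//5 = 0
ans = 0+5 = 5
out = 5+5 = 10
a = 5-1 = 4
tmp = 1+10 = 11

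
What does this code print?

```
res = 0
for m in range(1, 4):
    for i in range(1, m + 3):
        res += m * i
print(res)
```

71

m=1,i=1: res = 0+1 = 1
m=1,i=2: res = 1+2 = 3
m=1,i=3: res = 3+3 = 6
m=2,i=1: res = 6+2 = 8
m=2,i=2: res = 8+4 = 12
m=2,i=3: res = 12+6 = 18
m=2,i=4: res = 18+8 = 26
m=3,i=1: res = 26+3 = 29
m=3,i=2: res = 29+6 = 35
m=3,i=3: res = 35+9 = 44
m=3,i=4: res = 44+12 = 56
m=3,i=5: res = 56+15 = 71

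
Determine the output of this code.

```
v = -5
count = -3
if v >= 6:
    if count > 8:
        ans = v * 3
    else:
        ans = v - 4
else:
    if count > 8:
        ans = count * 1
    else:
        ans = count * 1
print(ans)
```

v=-5, count=-3
v >= 6 is False; count > 8 is False
→ ans = count * 1 = -3

-3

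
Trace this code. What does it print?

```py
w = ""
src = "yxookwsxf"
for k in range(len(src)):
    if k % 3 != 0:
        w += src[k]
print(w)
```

xokwxf

k=0: skip
k=1: add 'x' → 'x'
k=2: add 'o' → 'xo'
k=3: skip
k=4: add 'k' → 'xok'
k=5: add 'w' → 'xokw'
k=6: skip
k=7: add 'x' → 'xokwx'
k=8: add 'f' → 'xokwxf'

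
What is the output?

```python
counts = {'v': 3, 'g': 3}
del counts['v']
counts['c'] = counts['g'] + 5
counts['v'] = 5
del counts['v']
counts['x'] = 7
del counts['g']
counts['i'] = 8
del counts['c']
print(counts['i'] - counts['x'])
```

del 'v' → {'g': 3}
counts['c'] = counts['g']+5 = 8 → {'g': 3, 'c': 8}
counts['v'] = 5 → {'g': 3, 'c': 8, 'v': 5}
del 'v' → {'g': 3, 'c': 8}
counts['x'] = 7 → {'g': 3, 'c': 8, 'x': 7}
del 'g' → {'c': 8, 'x': 7}
counts['i'] = 8 → {'c': 8, 'x': 7, 'i': 8}
del 'c' → {'x': 7, 'i': 8}
counts['i']-counts['x'] = 8-7 = 1

1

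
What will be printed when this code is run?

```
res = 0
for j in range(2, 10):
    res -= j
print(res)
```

j=2: res = 0-2 = -2
j=3: res = (-2)-3 = -5
j=4: res = (-5)-4 = -9
j=5: res = (-9)-5 = -14
j=6: res = (-14)-6 = -20
j=7: res = (-20)-7 = -27
j=8: res = (-27)-8 = -35
j=9: res = (-35)-9 = -44

-44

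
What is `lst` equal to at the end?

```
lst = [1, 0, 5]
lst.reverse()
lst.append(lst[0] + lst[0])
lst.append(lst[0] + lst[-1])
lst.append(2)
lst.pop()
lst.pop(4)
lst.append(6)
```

reverse → [5, 0, 1]
append lst[0]+lst[0] = 5+5 = 10 → [5, 0, 1, 10]
append lst[0]+lst[-1] = 5+10 = 15 → [5, 0, 1, 10, 15]
append 2 → [5, 0, 1, 10, 15, 2]
pop() removes 2 → [5, 0, 1, 10, 15]
pop(4) removes 15 → [5, 0, 1, 10]
append 6 → [5, 0, 1, 10, 6]

[5, 0, 1, 10, 6]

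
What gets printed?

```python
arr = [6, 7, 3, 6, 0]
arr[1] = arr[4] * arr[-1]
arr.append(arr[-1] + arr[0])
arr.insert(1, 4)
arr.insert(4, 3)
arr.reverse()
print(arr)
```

[6, 0, 6, 3, 3, 0, 4, 6]

arr[1] = arr[4]*arr[-1] = 0*0 = 0 → [6, 0, 3, 6, 0]
append arr[-1]+arr[0] = 0+6 = 6 → [6, 0, 3, 6, 0, 6]
insert 4 at 1 → [6, 4, 0, 3, 6, 0, 6]
insert 3 at 4 → [6, 4, 0, 3, 3, 6, 0, 6]
reverse → [6, 0, 6, 3, 3, 0, 4, 6]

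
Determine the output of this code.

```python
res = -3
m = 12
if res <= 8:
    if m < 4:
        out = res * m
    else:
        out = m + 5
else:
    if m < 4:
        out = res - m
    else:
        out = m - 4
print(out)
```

17

res=-3, m=12
res <= 8 is True; m < 4 is False
→ out = m + 5 = 17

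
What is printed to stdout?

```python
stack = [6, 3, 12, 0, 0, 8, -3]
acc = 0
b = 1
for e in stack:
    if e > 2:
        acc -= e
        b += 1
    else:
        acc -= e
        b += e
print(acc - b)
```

e=6: >2, acc = 0-6 = -6; b=2
e=3: >2, acc = (-6)-3 = -9; b=3
e=12: >2, acc = (-9)-12 = -21; b=4
e=0: not >2, acc = (-21)-0 = -21; b=4
e=0: not >2, acc = (-21)-0 = -21; b=4
e=8: >2, acc = (-21)-8 = -29; b=5
e=-3: not >2, acc = (-29)-(-3) = -26; b=2
acc-b = (-26)-2 = -28

-28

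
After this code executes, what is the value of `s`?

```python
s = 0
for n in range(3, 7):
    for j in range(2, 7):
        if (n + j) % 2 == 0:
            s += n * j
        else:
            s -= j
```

n=3,j=2: odd sum, s = 0-2 = -2
n=3,j=3: even sum, s = (-2)+9 = 7
n=3,j=4: odd sum, s = 7-4 = 3
n=3,j=5: even sum, s = 3+15 = 18
n=3,j=6: odd sum, s = 18-6 = 12
n=4,j=2: even sum, s = 12+8 = 20
n=4,j=3: odd sum, s = 20-3 = 17
n=4,j=4: even sum, s = 17+16 = 33
n=4,j=5: odd sum, s = 33-5 = 28
n=4,j=6: even sum, s = 28+24 = 52
n=5,j=2: odd sum, s = 52-2 = 50
n=5,j=3: even sum, s = 50+15 = 65
n=5,j=4: odd sum, s = 65-4 = 61
n=5,j=5: even sum, s = 61+25 = 86
n=5,j=6: odd sum, s = 86-6 = 80
n=6,j=2: even sum, s = 80+12 = 92
n=6,j=3: odd sum, s = 92-3 = 89
n=6,j=4: even sum, s = 89+24 = 113
n=6,j=5: odd sum, s = 113-5 = 108
n=6,j=6: even sum, s = 108+36 = 144

144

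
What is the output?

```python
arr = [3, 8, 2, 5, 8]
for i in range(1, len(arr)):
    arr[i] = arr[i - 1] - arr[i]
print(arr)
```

i=1: arr[1] = 3-8 = -5 → [3, -5, 2, 5, 8]
i=2: arr[2] = (-5)-2 = -7 → [3, -5, -7, 5, 8]
i=3: arr[3] = (-7)-5 = -12 → [3, -5, -7, -12, 8]
i=4: arr[4] = (-12)-8 = -20 → [3, -5, -7, -12, -20]

[3, -5, -7, -12, -20]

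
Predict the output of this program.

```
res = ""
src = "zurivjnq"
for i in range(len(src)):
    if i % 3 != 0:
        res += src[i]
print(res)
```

urvjq

i=0: skip
i=1: add 'u' → 'u'
i=2: add 'r' → 'ur'
i=3: skip
i=4: add 'v' → 'urv'
i=5: add 'j' → 'urvj'
i=6: skip
i=7: add 'q' → 'urvjq'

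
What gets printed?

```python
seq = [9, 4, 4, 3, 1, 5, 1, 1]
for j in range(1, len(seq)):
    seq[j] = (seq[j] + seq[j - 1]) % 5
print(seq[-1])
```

3

j=1: seq[1] = (4+9)%5 = 3 → [9, 3, 4, 3, 1, 5, 1, 1]
j=2: seq[2] = (4+3)%5 = 2 → [9, 3, 2, 3, 1, 5, 1, 1]
j=3: seq[3] = (3+2)%5 = 0 → [9, 3, 2, 0, 1, 5, 1, 1]
j=4: seq[4] = (1+0)%5 = 1 → [9, 3, 2, 0, 1, 5, 1, 1]
j=5: seq[5] = (5+1)%5 = 1 → [9, 3, 2, 0, 1, 1, 1, 1]
j=6: seq[6] = (1+1)%5 = 2 → [9, 3, 2, 0, 1, 1, 2, 1]
j=7: seq[7] = (1+2)%5 = 3 → [9, 3, 2, 0, 1, 1, 2, 3]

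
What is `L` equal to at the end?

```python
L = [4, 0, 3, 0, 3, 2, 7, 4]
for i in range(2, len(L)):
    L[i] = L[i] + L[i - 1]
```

i=2: L[2] = 3+0 = 3 → [4, 0, 3, 0, 3, 2, 7, 4]
i=3: L[3] = 0+3 = 3 → [4, 0, 3, 3, 3, 2, 7, 4]
i=4: L[4] = 3+3 = 6 → [4, 0, 3, 3, 6, 2, 7, 4]
i=5: L[5] = 2+6 = 8 → [4, 0, 3, 3, 6, 8, 7, 4]
i=6: L[6] = 7+8 = 15 → [4, 0, 3, 3, 6, 8, 15, 4]
i=7: L[7] = 4+15 = 19 → [4, 0, 3, 3, 6, 8, 15, 19]

[4, 0, 3, 3, 6, 8, 15, 19]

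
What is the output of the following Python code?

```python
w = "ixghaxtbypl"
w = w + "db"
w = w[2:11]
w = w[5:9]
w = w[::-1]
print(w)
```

lpyb

+ 'db' → 'ixghaxtbypldb'
slice [2:11] → 'ghaxtbypl'
slice [5:9] → 'bypl'
reverse → 'lpyb'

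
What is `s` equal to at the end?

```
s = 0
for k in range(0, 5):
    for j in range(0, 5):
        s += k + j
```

100

k=0,j=0: s = 0+0 = 0
k=0,j=1: s = 0+1 = 1
k=0,j=2: s = 1+2 = 3
k=0,j=3: s = 3+3 = 6
k=0,j=4: s = 6+4 = 10
k=1,j=0: s = 10+1 = 11
k=1,j=1: s = 11+2 = 13
k=1,j=2: s = 13+3 = 16
k=1,j=3: s = 16+4 = 20
k=1,j=4: s = 20+5 = 25
k=2,j=0: s = 25+2 = 27
k=2,j=1: s = 27+3 = 30
k=2,j=2: s = 30+4 = 34
k=2,j=3: s = 34+5 = 39
k=2,j=4: s = 39+6 = 45
k=3,j=0: s = 45+3 = 48
k=3,j=1: s = 48+4 = 52
k=3,j=2: s = 52+5 = 57
k=3,j=3: s = 57+6 = 63
k=3,j=4: s = 63+7 = 70
k=4,j=0: s = 70+4 = 74
k=4,j=1: s = 74+5 = 79
k=4,j=2: s = 79+6 = 85
k=4,j=3: s = 85+7 = 92
k=4,j=4: s = 92+8 = 100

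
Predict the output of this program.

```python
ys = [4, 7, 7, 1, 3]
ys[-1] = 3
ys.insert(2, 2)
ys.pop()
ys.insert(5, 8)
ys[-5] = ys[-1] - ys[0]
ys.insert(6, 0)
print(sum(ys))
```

26

ys[-1] = 3 → [4, 7, 7, 1, 3]
insert 2 at 2 → [4, 7, 2, 7, 1, 3]
pop() removes 3 → [4, 7, 2, 7, 1]
insert 8 at 5 → [4, 7, 2, 7, 1, 8]
ys[-5] = ys[-1]-ys[0] = 8-4 = 4 → [4, 4, 2, 7, 1, 8]
insert 0 at 6 → [4, 4, 2, 7, 1, 8, 0]
sum = 26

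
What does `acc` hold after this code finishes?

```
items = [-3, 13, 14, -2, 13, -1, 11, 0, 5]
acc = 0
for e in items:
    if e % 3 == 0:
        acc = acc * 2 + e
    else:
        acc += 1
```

7

e=-3: %3==0, acc = 0*2+(-3) = -3
e=13: not %3==0, acc = (-3)+1 = -2
e=14: not %3==0, acc = (-2)+1 = -1
e=-2: not %3==0, acc = (-1)+1 = 0
e=13: not %3==0, acc = 0+1 = 1
e=-1: not %3==0, acc = 1+1 = 2
e=11: not %3==0, acc = 2+1 = 3
e=0: %3==0, acc = 3*2+0 = 6
e=5: not %3==0, acc = 6+1 = 7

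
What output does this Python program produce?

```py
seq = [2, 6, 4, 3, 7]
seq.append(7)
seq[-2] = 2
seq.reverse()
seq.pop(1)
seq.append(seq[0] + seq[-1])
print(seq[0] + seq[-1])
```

append 7 → [2, 6, 4, 3, 7, 7]
seq[-2] = 2 → [2, 6, 4, 3, 2, 7]
reverse → [7, 2, 3, 4, 6, 2]
pop(1) removes 2 → [7, 3, 4, 6, 2]
append seq[0]+seq[-1] = 7+2 = 9 → [7, 3, 4, 6, 2, 9]
seq[0]+seq[-1] = 7+9 = 16

16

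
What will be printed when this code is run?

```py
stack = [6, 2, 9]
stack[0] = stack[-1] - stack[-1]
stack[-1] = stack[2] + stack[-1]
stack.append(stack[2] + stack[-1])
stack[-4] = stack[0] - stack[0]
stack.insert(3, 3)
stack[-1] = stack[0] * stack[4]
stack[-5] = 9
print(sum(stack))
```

stack[0] = stack[-1]-stack[-1] = 9-9 = 0 → [0, 2, 9]
stack[-1] = stack[2]+stack[-1] = 9+9 = 18 → [0, 2, 18]
append stack[2]+stack[-1] = 18+18 = 36 → [0, 2, 18, 36]
stack[-4] = stack[0]-stack[0] = 0-0 = 0 → [0, 2, 18, 36]
insert 3 at 3 → [0, 2, 18, 3, 36]
stack[-1] = stack[0]*stack[4] = 0*36 = 0 → [0, 2, 18, 3, 0]
stack[-5] = 9 → [9, 2, 18, 3, 0]
sum = 32

32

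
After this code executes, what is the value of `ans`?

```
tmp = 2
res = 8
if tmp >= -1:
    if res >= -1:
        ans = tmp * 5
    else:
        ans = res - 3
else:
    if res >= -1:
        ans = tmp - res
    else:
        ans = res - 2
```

tmp=2, res=8
tmp >= -1 is True; res >= -1 is True
→ ans = tmp * 5 = 10

10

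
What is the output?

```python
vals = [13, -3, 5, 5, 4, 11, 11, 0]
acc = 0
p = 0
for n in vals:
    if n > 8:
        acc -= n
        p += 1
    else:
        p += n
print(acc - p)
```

-49

n=13: >8, acc = 0-13 = -13; p=1
n=-3: not >8; p=-2
n=5: not >8; p=3
n=5: not >8; p=8
n=4: not >8; p=12
n=11: >8, acc = (-13)-11 = -24; p=13
n=11: >8, acc = (-24)-11 = -35; p=14
n=0: not >8; p=14
acc-p = (-35)-14 = -49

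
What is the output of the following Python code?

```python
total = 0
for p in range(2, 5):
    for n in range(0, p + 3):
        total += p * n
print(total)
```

149

p=2,n=0: total = 0+0 = 0
p=2,n=1: total = 0+2 = 2
p=2,n=2: total = 2+4 = 6
p=2,n=3: total = 6+6 = 12
p=2,n=4: total = 12+8 = 20
p=3,n=0: total = 20+0 = 20
p=3,n=1: total = 20+3 = 23
p=3,n=2: total = 23+6 = 29
p=3,n=3: total = 29+9 = 38
p=3,n=4: total = 38+12 = 50
p=3,n=5: total = 50+15 = 65
p=4,n=0: total = 65+0 = 65
p=4,n=1: total = 65+4 = 69
p=4,n=2: total = 69+8 = 77
p=4,n=3: total = 77+12 = 89
p=4,n=4: total = 89+16 = 105
p=4,n=5: total = 105+20 = 125
p=4,n=6: total = 125+24 = 149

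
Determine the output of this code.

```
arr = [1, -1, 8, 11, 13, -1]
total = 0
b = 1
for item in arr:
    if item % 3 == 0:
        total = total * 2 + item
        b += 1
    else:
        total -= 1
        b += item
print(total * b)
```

item=1: not %3==0, total = 0-1 = -1; b=2
item=-1: not %3==0, total = (-1)-1 = -2; b=1
item=8: not %3==0, total = (-2)-1 = -3; b=9
item=11: not %3==0, total = (-3)-1 = -4; b=20
item=13: not %3==0, total = (-4)-1 = -5; b=33
item=-1: not %3==0, total = (-5)-1 = -6; b=32
total*b = (-6)*32 = -192

-192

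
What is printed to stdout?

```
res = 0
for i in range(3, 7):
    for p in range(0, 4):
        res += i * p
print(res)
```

i=3,p=0: res = 0+0 = 0
i=3,p=1: res = 0+3 = 3
i=3,p=2: res = 3+6 = 9
i=3,p=3: res = 9+9 = 18
i=4,p=0: res = 18+0 = 18
i=4,p=1: res = 18+4 = 22
i=4,p=2: res = 22+8 = 30
i=4,p=3: res = 30+12 = 42
i=5,p=0: res = 42+0 = 42
i=5,p=1: res = 42+5 = 47
i=5,p=2: res = 47+10 = 57
i=5,p=3: res = 57+15 = 72
i=6,p=0: res = 72+0 = 72
i=6,p=1: res = 72+6 = 78
i=6,p=2: res = 78+12 = 90
i=6,p=3: res = 90+18 = 108

108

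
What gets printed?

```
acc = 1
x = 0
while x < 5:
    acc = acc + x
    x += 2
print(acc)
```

x=0: acc = 1+0 = 1
x=2: acc = 1+2 = 3
x=4: acc = 3+4 = 7

7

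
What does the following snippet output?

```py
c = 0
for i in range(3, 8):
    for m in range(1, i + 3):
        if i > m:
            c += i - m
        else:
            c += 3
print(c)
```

100

i=3,m=1: 3>1, c = 0+2 = 2
i=3,m=2: 3>2, c = 2+1 = 3
i=3,m=3: not 3>3, c = 3+3 = 6
i=3,m=4: not 3>4, c = 6+3 = 9
i=3,m=5: not 3>5, c = 9+3 = 12
i=4,m=1: 4>1, c = 12+3 = 15
i=4,m=2: 4>2, c = 15+2 = 17
i=4,m=3: 4>3, c = 17+1 = 18
i=4,m=4: not 4>4, c = 18+3 = 21
i=4,m=5: not 4>5, c = 21+3 = 24
i=4,m=6: not 4>6, c = 24+3 = 27
i=5,m=1: 5>1, c = 27+4 = 31
i=5,m=2: 5>2, c = 31+3 = 34
i=5,m=3: 5>3, c = 34+2 = 36
i=5,m=4: 5>4, c = 36+1 = 37
i=5,m=5: not 5>5, c = 37+3 = 40
i=5,m=6: not 5>6, c = 40+3 = 43
i=5,m=7: not 5>7, c = 43+3 = 46
i=6,m=1: 6>1, c = 46+5 = 51
i=6,m=2: 6>2, c = 51+4 = 55
i=6,m=3: 6>3, c = 55+3 = 58
i=6,m=4: 6>4, c = 58+2 = 60
i=6,m=5: 6>5, c = 60+1 = 61
i=6,m=6: not 6>6, c = 61+3 = 64
i=6,m=7: not 6>7, c = 64+3 = 67
i=6,m=8: not 6>8, c = 67+3 = 70
i=7,m=1: 7>1, c = 70+6 = 76
i=7,m=2: 7>2, c = 76+5 = 81
i=7,m=3: 7>3, c = 81+4 = 85
i=7,m=4: 7>4, c = 85+3 = 88
i=7,m=5: 7>5, c = 88+2 = 90
i=7,m=6: 7>6, c = 90+1 = 91
i=7,m=7: not 7>7, c = 91+3 = 94
i=7,m=8: not 7>8, c = 94+3 = 97
i=7,m=9: not 7>9, c = 97+3 = 100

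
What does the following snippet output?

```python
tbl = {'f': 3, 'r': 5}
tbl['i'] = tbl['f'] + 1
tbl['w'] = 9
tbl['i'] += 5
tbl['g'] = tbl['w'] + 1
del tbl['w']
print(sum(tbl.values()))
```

27

tbl['i'] = tbl['f']+1 = 4 → {'f': 3, 'r': 5, 'i': 4}
tbl['w'] = 9 → {'f': 3, 'r': 5, 'i': 4, 'w': 9}
tbl['i'] = 4+5 = 9 → {'f': 3, 'r': 5, 'i': 9, 'w': 9}
tbl['g'] = tbl['w']+1 = 10 → {'f': 3, 'r': 5, 'i': 9, 'w': 9, 'g': 10}
del 'w' → {'f': 3, 'r': 5, 'i': 9, 'g': 10}
sum of values = 27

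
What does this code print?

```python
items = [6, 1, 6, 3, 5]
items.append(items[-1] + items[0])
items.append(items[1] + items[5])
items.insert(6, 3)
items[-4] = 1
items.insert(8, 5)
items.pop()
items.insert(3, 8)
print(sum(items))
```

51

append items[-1]+items[0] = 5+6 = 11 → [6, 1, 6, 3, 5, 11]
append items[1]+items[5] = 1+11 = 12 → [6, 1, 6, 3, 5, 11, 12]
insert 3 at 6 → [6, 1, 6, 3, 5, 11, 3, 12]
items[-4] = 1 → [6, 1, 6, 3, 1, 11, 3, 12]
insert 5 at 8 → [6, 1, 6, 3, 1, 11, 3, 12, 5]
pop() removes 5 → [6, 1, 6, 3, 1, 11, 3, 12]
insert 8 at 3 → [6, 1, 6, 8, 3, 1, 11, 3, 12]
sum = 51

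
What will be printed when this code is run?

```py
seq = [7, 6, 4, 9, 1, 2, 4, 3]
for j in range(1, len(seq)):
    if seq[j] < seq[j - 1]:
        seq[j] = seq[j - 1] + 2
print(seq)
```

j=1: 6<7, seq[1] = 7+2 = 9 → [7, 9, 4, 9, 1, 2, 4, 3]
j=2: 4<9, seq[2] = 9+2 = 11 → [7, 9, 11, 9, 1, 2, 4, 3]
j=3: 9<11, seq[3] = 11+2 = 13 → [7, 9, 11, 13, 1, 2, 4, 3]
j=4: 1<13, seq[4] = 13+2 = 15 → [7, 9, 11, 13, 15, 2, 4, 3]
j=5: 2<15, seq[5] = 15+2 = 17 → [7, 9, 11, 13, 15, 17, 4, 3]
j=6: 4<17, seq[6] = 17+2 = 19 → [7, 9, 11, 13, 15, 17, 19, 3]
j=7: 3<19, seq[7] = 19+2 = 21 → [7, 9, 11, 13, 15, 17, 19, 21]

[7, 9, 11, 13, 15, 17, 19, 21]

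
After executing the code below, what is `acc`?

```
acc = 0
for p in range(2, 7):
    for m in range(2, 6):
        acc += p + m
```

150

p=2,m=2: acc = 0+4 = 4
p=2,m=3: acc = 4+5 = 9
p=2,m=4: acc = 9+6 = 15
p=2,m=5: acc = 15+7 = 22
p=3,m=2: acc = 22+5 = 27
p=3,m=3: acc = 27+6 = 33
p=3,m=4: acc = 33+7 = 40
p=3,m=5: acc = 40+8 = 48
p=4,m=2: acc = 48+6 = 54
p=4,m=3: acc = 54+7 = 61
p=4,m=4: acc = 61+8 = 69
p=4,m=5: acc = 69+9 = 78
p=5,m=2: acc = 78+7 = 85
p=5,m=3: acc = 85+8 = 93
p=5,m=4: acc = 93+9 = 102
p=5,m=5: acc = 102+10 = 112
p=6,m=2: acc = 112+8 = 120
p=6,m=3: acc = 120+9 = 129
p=6,m=4: acc = 129+10 = 139
p=6,m=5: acc = 139+11 = 150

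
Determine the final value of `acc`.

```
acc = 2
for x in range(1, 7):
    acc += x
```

x=1: acc = 2+1 = 3
x=2: acc = 3+2 = 5
x=3: acc = 5+3 = 8
x=4: acc = 8+4 = 12
x=5: acc = 12+5 = 17
x=6: acc = 17+6 = 23

23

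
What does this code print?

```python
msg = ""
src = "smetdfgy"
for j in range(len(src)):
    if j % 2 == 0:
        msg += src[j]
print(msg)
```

sedg

j=0: add 's' → 's'
j=1: skip
j=2: add 'e' → 'se'
j=3: skip
j=4: add 'd' → 'sed'
j=5: skip
j=6: add 'g' → 'sedg'
j=7: skip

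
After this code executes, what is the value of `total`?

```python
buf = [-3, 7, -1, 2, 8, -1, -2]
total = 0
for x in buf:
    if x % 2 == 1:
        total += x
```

2

x=-3: odd, total = 0+(-3) = -3
x=7: odd, total = (-3)+7 = 4
x=-1: odd, total = 4+(-1) = 3
x=2: not odd
x=8: not odd
x=-1: odd, total = 3+(-1) = 2
x=-2: not odd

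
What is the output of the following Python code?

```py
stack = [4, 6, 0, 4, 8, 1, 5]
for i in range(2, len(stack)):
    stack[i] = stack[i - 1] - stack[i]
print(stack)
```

[4, 6, 6, 2, -6, -7, -12]

i=2: stack[2] = 6-0 = 6 → [4, 6, 6, 4, 8, 1, 5]
i=3: stack[3] = 6-4 = 2 → [4, 6, 6, 2, 8, 1, 5]
i=4: stack[4] = 2-8 = -6 → [4, 6, 6, 2, -6, 1, 5]
i=5: stack[5] = (-6)-1 = -7 → [4, 6, 6, 2, -6, -7, 5]
i=6: stack[6] = (-7)-5 = -12 → [4, 6, 6, 2, -6, -7, -12]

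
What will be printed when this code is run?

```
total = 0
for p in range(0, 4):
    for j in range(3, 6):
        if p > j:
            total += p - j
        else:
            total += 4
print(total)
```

48

p=0,j=3: not 0>3, total = 0+4 = 4
p=0,j=4: not 0>4, total = 4+4 = 8
p=0,j=5: not 0>5, total = 8+4 = 12
p=1,j=3: not 1>3, total = 12+4 = 16
p=1,j=4: not 1>4, total = 16+4 = 20
p=1,j=5: not 1>5, total = 20+4 = 24
p=2,j=3: not 2>3, total = 24+4 = 28
p=2,j=4: not 2>4, total = 28+4 = 32
p=2,j=5: not 2>5, total = 32+4 = 36
p=3,j=3: not 3>3, total = 36+4 = 40
p=3,j=4: not 3>4, total = 40+4 = 44
p=3,j=5: not 3>5, total = 44+4 = 48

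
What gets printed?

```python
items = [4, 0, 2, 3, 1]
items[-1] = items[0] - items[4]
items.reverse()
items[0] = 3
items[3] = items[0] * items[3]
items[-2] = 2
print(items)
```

items[-1] = items[0]-items[4] = 4-1 = 3 → [4, 0, 2, 3, 3]
reverse → [3, 3, 2, 0, 4]
items[0] = 3 → [3, 3, 2, 0, 4]
items[3] = items[0]*items[3] = 3*0 = 0 → [3, 3, 2, 0, 4]
items[-2] = 2 → [3, 3, 2, 2, 4]

[3, 3, 2, 2, 4]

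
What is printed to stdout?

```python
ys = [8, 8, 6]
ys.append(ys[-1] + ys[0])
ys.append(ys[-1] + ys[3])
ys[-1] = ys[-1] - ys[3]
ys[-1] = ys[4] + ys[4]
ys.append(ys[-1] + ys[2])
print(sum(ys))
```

98

append ys[-1]+ys[0] = 6+8 = 14 → [8, 8, 6, 14]
append ys[-1]+ys[3] = 14+14 = 28 → [8, 8, 6, 14, 28]
ys[-1] = ys[-1]-ys[3] = 28-14 = 14 → [8, 8, 6, 14, 14]
ys[-1] = ys[4]+ys[4] = 14+14 = 28 → [8, 8, 6, 14, 28]
append ys[-1]+ys[2] = 28+6 = 34 → [8, 8, 6, 14, 28, 34]
sum = 98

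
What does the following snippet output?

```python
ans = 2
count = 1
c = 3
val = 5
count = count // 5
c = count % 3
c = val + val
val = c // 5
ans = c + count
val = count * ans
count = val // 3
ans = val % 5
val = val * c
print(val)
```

0

count = 1//5 = 0
c = 0%3 = 0
c = 5+5 = 10
val = 10//5 = 2
ans = 10+0 = 10
val = 0*10 = 0
count = 0//3 = 0
ans = 0%5 = 0
val = 0*10 = 0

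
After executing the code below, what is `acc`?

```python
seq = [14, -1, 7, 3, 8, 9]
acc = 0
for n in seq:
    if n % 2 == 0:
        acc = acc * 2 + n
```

36

n=14: even, acc = 0*2+14 = 14
n=-1: not even
n=7: not even
n=3: not even
n=8: even, acc = 14*2+8 = 36
n=9: not even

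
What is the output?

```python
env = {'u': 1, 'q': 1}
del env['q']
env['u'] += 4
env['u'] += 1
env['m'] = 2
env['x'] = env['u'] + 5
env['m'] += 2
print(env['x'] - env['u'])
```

5

del 'q' → {'u': 1}
env['u'] = 1+4 = 5 → {'u': 5}
env['u'] = 5+1 = 6 → {'u': 6}
env['m'] = 2 → {'u': 6, 'm': 2}
env['x'] = env['u']+5 = 11 → {'u': 6, 'm': 2, 'x': 11}
env['m'] = 2+2 = 4 → {'u': 6, 'm': 4, 'x': 11}
env['x']-env['u'] = 11-6 = 5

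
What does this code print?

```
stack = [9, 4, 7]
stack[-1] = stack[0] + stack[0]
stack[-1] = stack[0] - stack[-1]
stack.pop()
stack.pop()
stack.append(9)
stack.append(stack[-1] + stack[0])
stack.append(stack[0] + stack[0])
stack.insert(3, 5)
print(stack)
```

stack[-1] = stack[0]+stack[0] = 9+9 = 18 → [9, 4, 18]
stack[-1] = stack[0]-stack[-1] = 9-18 = -9 → [9, 4, -9]
pop() removes -9 → [9, 4]
pop() removes 4 → [9]
append 9 → [9, 9]
append stack[-1]+stack[0] = 9+9 = 18 → [9, 9, 18]
append stack[0]+stack[0] = 9+9 = 18 → [9, 9, 18, 18]
insert 5 at 3 → [9, 9, 18, 5, 18]

[9, 9, 18, 5, 18]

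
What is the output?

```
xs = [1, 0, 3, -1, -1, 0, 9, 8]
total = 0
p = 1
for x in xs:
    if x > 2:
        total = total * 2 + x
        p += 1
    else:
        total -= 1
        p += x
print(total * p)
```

30

x=1: not >2, total = 0-1 = -1; p=2
x=0: not >2, total = (-1)-1 = -2; p=2
x=3: >2, total = (-2)*2+3 = -1; p=3
x=-1: not >2, total = (-1)-1 = -2; p=2
x=-1: not >2, total = (-2)-1 = -3; p=1
x=0: not >2, total = (-3)-1 = -4; p=1
x=9: >2, total = (-4)*2+9 = 1; p=2
x=8: >2, total = 1*2+8 = 10; p=3
total*p = 10*3 = 30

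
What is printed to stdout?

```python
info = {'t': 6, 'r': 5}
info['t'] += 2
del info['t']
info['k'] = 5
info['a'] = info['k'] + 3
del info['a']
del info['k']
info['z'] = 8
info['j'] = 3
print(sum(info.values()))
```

16

info['t'] = 6+2 = 8 → {'t': 8, 'r': 5}
del 't' → {'r': 5}
info['k'] = 5 → {'r': 5, 'k': 5}
info['a'] = info['k']+3 = 8 → {'r': 5, 'k': 5, 'a': 8}
del 'a' → {'r': 5, 'k': 5}
del 'k' → {'r': 5}
info['z'] = 8 → {'r': 5, 'z': 8}
info['j'] = 3 → {'r': 5, 'z': 8, 'j': 3}
sum of values = 16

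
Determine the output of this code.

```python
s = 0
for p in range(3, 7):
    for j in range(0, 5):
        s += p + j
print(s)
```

130

p=3,j=0: s = 0+3 = 3
p=3,j=1: s = 3+4 = 7
p=3,j=2: s = 7+5 = 12
p=3,j=3: s = 12+6 = 18
p=3,j=4: s = 18+7 = 25
p=4,j=0: s = 25+4 = 29
p=4,j=1: s = 29+5 = 34
p=4,j=2: s = 34+6 = 40
p=4,j=3: s = 40+7 = 47
p=4,j=4: s = 47+8 = 55
p=5,j=0: s = 55+5 = 60
p=5,j=1: s = 60+6 = 66
p=5,j=2: s = 66+7 = 73
p=5,j=3: s = 73+8 = 81
p=5,j=4: s = 81+9 = 90
p=6,j=0: s = 90+6 = 96
p=6,j=1: s = 96+7 = 103
p=6,j=2: s = 103+8 = 111
p=6,j=3: s = 111+9 = 120
p=6,j=4: s = 120+10 = 130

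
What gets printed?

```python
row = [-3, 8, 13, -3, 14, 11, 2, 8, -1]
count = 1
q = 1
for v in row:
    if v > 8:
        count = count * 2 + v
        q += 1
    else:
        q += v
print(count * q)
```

1485

v=-3: not >8; q=-2
v=8: not >8; q=6
v=13: >8, count = 1*2+13 = 15; q=7
v=-3: not >8; q=4
v=14: >8, count = 15*2+14 = 44; q=5
v=11: >8, count = 44*2+11 = 99; q=6
v=2: not >8; q=8
v=8: not >8; q=16
v=-1: not >8; q=15
count*q = 99*15 = 1485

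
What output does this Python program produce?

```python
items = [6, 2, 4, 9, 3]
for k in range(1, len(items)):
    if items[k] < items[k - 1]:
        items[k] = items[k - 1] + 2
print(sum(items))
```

k=1: 2<6, items[1] = 6+2 = 8 → [6, 8, 4, 9, 3]
k=2: 4<8, items[2] = 8+2 = 10 → [6, 8, 10, 9, 3]
k=3: 9<10, items[3] = 10+2 = 12 → [6, 8, 10, 12, 3]
k=4: 3<12, items[4] = 12+2 = 14 → [6, 8, 10, 12, 14]
sum = 50

50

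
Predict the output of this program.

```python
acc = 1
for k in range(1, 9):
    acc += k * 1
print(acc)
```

k=1: acc = 1+1*1 = 2
k=2: acc = 2+2*1 = 4
k=3: acc = 4+3*1 = 7
k=4: acc = 7+4*1 = 11
k=5: acc = 11+5*1 = 16
k=6: acc = 16+6*1 = 22
k=7: acc = 22+7*1 = 29
k=8: acc = 29+8*1 = 37

37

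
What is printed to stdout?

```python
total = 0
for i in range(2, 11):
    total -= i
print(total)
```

i=2: total = 0-2 = -2
i=3: total = (-2)-3 = -5
i=4: total = (-5)-4 = -9
i=5: total = (-9)-5 = -14
i=6: total = (-14)-6 = -20
i=7: total = (-20)-7 = -27
i=8: total = (-27)-8 = -35
i=9: total = (-35)-9 = -44
i=10: total = (-44)-10 = -54

-54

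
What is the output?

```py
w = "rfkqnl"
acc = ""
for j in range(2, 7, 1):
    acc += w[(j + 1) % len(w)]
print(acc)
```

qnlrf

j=2: add w[3]='q' → 'q'
j=3: add w[4]='n' → 'qn'
j=4: add w[5]='l' → 'qnl'
j=5: add w[0]='r' → 'qnlr'
j=6: add w[1]='f' → 'qnlrf'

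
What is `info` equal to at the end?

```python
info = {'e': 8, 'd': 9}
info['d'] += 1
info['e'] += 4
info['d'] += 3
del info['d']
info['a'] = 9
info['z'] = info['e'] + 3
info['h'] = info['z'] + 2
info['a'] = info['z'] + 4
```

info['d'] = 9+1 = 10 → {'e': 8, 'd': 10}
info['e'] = 8+4 = 12 → {'e': 12, 'd': 10}
info['d'] = 10+3 = 13 → {'e': 12, 'd': 13}
del 'd' → {'e': 12}
info['a'] = 9 → {'e': 12, 'a': 9}
info['z'] = info['e']+3 = 15 → {'e': 12, 'a': 9, 'z': 15}
info['h'] = info['z']+2 = 17 → {'e': 12, 'a': 9, 'z': 15, 'h': 17}
info['a'] = info['z']+4 = 19 → {'e': 12, 'a': 19, 'z': 15, 'h': 17}

{'e': 12, 'a': 19, 'z': 15, 'h': 17}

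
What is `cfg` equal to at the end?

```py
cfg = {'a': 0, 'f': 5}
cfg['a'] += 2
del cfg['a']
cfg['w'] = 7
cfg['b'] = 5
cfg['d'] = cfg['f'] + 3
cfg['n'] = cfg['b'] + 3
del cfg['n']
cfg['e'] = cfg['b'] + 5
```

cfg['a'] = 0+2 = 2 → {'a': 2, 'f': 5}
del 'a' → {'f': 5}
cfg['w'] = 7 → {'f': 5, 'w': 7}
cfg['b'] = 5 → {'f': 5, 'w': 7, 'b': 5}
cfg['d'] = cfg['f']+3 = 8 → {'f': 5, 'w': 7, 'b': 5, 'd': 8}
cfg['n'] = cfg['b']+3 = 8 → {'f': 5, 'w': 7, 'b': 5, 'd': 8, 'n': 8}
del 'n' → {'f': 5, 'w': 7, 'b': 5, 'd': 8}
cfg['e'] = cfg['b']+5 = 10 → {'f': 5, 'w': 7, 'b': 5, 'd': 8, 'e': 10}

{'f': 5, 'w': 7, 'b': 5, 'd': 8, 'e': 10}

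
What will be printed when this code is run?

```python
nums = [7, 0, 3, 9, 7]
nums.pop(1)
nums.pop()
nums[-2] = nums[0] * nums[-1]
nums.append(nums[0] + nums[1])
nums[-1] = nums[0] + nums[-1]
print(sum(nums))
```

156

pop(1) removes 0 → [7, 3, 9, 7]
pop() removes 7 → [7, 3, 9]
nums[-2] = nums[0]*nums[-1] = 7*9 = 63 → [7, 63, 9]
append nums[0]+nums[1] = 7+63 = 70 → [7, 63, 9, 70]
nums[-1] = nums[0]+nums[-1] = 7+70 = 77 → [7, 63, 9, 77]
sum = 156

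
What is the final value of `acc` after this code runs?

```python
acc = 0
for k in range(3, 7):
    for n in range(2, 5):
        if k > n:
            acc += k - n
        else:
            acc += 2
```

25

k=3,n=2: 3>2, acc = 0+1 = 1
k=3,n=3: not 3>3, acc = 1+2 = 3
k=3,n=4: not 3>4, acc = 3+2 = 5
k=4,n=2: 4>2, acc = 5+2 = 7
k=4,n=3: 4>3, acc = 7+1 = 8
k=4,n=4: not 4>4, acc = 8+2 = 10
k=5,n=2: 5>2, acc = 10+3 = 13
k=5,n=3: 5>3, acc = 13+2 = 15
k=5,n=4: 5>4, acc = 15+1 = 16
k=6,n=2: 6>2, acc = 16+4 = 20
k=6,n=3: 6>3, acc = 20+3 = 23
k=6,n=4: 6>4, acc = 23+2 = 25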